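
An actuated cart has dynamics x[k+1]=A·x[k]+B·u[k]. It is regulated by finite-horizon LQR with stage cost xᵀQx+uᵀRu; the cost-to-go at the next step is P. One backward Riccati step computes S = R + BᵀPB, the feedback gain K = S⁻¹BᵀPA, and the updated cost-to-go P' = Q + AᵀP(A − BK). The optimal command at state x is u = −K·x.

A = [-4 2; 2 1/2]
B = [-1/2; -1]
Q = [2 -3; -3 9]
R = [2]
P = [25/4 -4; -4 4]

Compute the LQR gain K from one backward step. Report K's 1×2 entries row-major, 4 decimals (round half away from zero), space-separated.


BᵀP = [0.8750 -2.0000]
S = R + BᵀPB = [2] + [1.5625] = [3.5625]
BᵀPA = [-7.5000 0.7500]
K = S⁻¹·BᵀPA = [-2.1053 0.2105]
A−BK = [-5.0526 2.1053; -0.1053 0.7105]
AᵀP(A−BK) = [164.2105 -52.4211; -52.4211 17.8421]
P' = Q + AᵀP(A−BK) = [166.2105 -55.4211; -55.4211 26.8421]
tr(P') = 193.0526

-2.1053 0.2105


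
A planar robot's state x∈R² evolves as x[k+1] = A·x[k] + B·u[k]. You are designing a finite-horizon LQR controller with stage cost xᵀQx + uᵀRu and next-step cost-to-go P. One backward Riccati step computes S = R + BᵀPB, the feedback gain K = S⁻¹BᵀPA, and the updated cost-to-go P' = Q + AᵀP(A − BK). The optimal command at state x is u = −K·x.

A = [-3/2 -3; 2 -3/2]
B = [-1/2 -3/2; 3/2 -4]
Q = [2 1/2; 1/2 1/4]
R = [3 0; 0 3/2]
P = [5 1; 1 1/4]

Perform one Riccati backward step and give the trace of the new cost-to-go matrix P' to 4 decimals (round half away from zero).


BᵀP = [-1.0000 -0.1250; -11.5000 -2.5000]
S = R + BᵀPB = [3 0; 0 3/2] + [0.3125 2.0000; 2.0000 27.2500] = [3.3125 2.0000; 2.0000 28.7500]
BᵀPA = [1.2500 3.1875; 12.2500 38.2500]
K = S⁻¹·BᵀPA = [0.1254 0.1660; 0.4174 1.3189]
A−BK = [-0.8113 -0.9387; 3.4814 3.5266]
AᵀP(A−BK) = [0.9806 1.6362; 1.6362 3.5860]
P' = Q + AᵀP(A−BK) = [2.9806 2.1362; 2.1362 3.8360]
tr(P') = 6.8165

6.8165


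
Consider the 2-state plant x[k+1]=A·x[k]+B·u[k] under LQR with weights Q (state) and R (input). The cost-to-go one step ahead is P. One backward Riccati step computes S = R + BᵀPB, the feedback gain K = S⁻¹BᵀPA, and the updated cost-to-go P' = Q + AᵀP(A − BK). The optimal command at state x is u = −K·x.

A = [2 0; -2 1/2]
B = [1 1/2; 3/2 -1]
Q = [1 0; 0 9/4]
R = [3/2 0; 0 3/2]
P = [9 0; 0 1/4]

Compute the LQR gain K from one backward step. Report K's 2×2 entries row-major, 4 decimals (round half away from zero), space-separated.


1.0947 0.0465 1.2461 -0.0792

BᵀP = [9.0000 0.3750; 4.5000 -0.2500]
S = R + BᵀPB = [3/2 0; 0 3/2] + [9.5625 4.1250; 4.1250 2.5000] = [11.0625 4.1250; 4.1250 4.0000]
BᵀPA = [17.2500 0.1875; 9.5000 -0.1250]
K = S⁻¹·BᵀPA = [1.0947 0.0465; 1.2461 -0.0792]
A−BK = [0.2823 -0.0069; -2.3959 0.3511]
AᵀP(A−BK) = [6.2788 -0.2995; -0.2995 0.0439]
P' = Q + AᵀP(A−BK) = [7.2788 -0.2995; -0.2995 2.2939]
tr(P') = 9.5727


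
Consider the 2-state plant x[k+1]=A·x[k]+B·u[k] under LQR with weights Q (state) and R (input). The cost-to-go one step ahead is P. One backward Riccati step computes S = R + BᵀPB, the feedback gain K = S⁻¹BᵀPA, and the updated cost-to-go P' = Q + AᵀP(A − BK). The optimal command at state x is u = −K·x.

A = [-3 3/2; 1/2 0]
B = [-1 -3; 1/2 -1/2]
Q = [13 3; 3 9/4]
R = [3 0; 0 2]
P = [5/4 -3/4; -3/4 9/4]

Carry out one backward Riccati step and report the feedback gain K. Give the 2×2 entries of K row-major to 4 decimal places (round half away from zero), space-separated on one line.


BᵀP = [-1.6250 1.8750; -3.3750 1.1250]
S = R + BᵀPB = [3 0; 0 2] + [2.5625 3.9375; 3.9375 9.5625] = [5.5625 3.9375; 3.9375 11.5625]
BᵀPA = [5.8125 -2.4375; 10.6875 -5.0625]
K = S⁻¹·BᵀPA = [0.5147 -0.1690; 0.7490 -0.3803]
A−BK = [-0.2382 0.1901; 0.6172 -0.1056]
AᵀP(A−BK) = [3.0653 -1.1408; -1.1408 0.4754]
P' = Q + AᵀP(A−BK) = [16.0653 1.8592; 1.8592 2.7254]
tr(P') = 18.7907

0.5147 -0.1690 0.7490 -0.3803


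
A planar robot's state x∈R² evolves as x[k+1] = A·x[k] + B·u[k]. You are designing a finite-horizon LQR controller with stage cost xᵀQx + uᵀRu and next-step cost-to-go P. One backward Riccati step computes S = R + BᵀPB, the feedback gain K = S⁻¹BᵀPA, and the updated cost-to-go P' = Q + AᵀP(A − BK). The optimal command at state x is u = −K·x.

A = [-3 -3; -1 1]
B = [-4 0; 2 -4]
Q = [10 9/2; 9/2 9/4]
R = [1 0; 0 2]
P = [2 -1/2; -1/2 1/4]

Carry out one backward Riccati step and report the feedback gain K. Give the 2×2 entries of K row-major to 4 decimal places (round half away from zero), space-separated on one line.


0.6382 0.7039 0.2303 0.0066

BᵀP = [-9.0000 2.5000; 2.0000 -1.0000]
S = R + BᵀPB = [1 0; 0 2] + [41.0000 -10.0000; -10.0000 4.0000] = [42.0000 -10.0000; -10.0000 6.0000]
BᵀPA = [24.5000 29.5000; -5.0000 -7.0000]
K = S⁻¹·BᵀPA = [0.6382 0.7039; 0.2303 0.0066]
A−BK = [-0.4474 -0.1842; -1.3553 -0.3816]
AᵀP(A−BK) = [0.7664 0.5362; 0.5362 0.5296]
P' = Q + AᵀP(A−BK) = [10.7664 5.0362; 5.0362 2.7796]
tr(P') = 13.5461


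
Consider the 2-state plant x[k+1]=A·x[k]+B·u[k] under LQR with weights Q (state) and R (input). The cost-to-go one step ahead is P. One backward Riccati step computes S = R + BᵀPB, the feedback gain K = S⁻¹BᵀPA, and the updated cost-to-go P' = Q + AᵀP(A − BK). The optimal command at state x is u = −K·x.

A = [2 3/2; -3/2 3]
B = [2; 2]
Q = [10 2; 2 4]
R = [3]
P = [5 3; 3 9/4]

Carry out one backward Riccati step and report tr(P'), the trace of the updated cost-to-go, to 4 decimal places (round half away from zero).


BᵀP = [16.0000 10.5000]
S = R + BᵀPB = [3] + [53.0000] = [56.0000]
BᵀPA = [16.2500 55.5000]
K = S⁻¹·BᵀPA = [0.2902 0.9911]
A−BK = [1.4196 -0.4821; -2.0804 1.0179]
AᵀP(A−BK) = [2.3471 0.0201; 0.0201 3.4955]
P' = Q + AᵀP(A−BK) = [12.3471 2.0201; 2.0201 7.4955]
tr(P') = 19.8426

19.8426


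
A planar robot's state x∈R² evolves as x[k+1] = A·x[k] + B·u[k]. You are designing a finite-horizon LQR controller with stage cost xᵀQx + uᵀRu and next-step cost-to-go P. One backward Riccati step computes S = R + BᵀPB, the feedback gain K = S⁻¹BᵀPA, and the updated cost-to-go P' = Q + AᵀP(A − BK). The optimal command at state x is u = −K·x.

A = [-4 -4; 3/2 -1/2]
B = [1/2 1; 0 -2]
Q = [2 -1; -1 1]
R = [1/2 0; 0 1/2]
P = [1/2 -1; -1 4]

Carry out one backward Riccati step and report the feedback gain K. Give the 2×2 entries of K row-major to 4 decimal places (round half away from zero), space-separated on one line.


-0.6378 -0.7676 -1.0811 -0.2162

BᵀP = [0.2500 -0.5000; 2.5000 -9.0000]
S = R + BᵀPB = [1/2 0; 0 1/2] + [0.1250 1.2500; 1.2500 20.5000] = [0.6250 1.2500; 1.2500 21.0000]
BᵀPA = [-1.7500 -0.7500; -23.5000 -5.5000]
K = S⁻¹·BᵀPA = [-0.6378 -0.7676; -1.0811 -0.2162]
A−BK = [-2.6000 -3.4000; -0.6622 -0.9324]
AᵀP(A−BK) = [2.4784 2.5757; 2.5757 3.2351]
P' = Q + AᵀP(A−BK) = [4.4784 1.5757; 1.5757 4.2351]
tr(P') = 8.7135


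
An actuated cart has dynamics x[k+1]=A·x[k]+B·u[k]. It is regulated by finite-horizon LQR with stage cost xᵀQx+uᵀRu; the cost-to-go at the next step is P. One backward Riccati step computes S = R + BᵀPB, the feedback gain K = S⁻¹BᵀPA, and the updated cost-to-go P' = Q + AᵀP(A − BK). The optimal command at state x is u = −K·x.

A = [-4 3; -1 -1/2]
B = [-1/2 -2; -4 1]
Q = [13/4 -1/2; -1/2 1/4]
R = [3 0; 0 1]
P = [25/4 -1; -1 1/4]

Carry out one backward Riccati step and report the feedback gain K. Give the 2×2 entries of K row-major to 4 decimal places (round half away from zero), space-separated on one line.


0.1932 -0.0503 1.7251 -1.3798

BᵀP = [0.8750 -0.5000; -13.5000 2.2500]
S = R + BᵀPB = [3 0; 0 1] + [1.5625 -2.2500; -2.2500 29.2500] = [4.5625 -2.2500; -2.2500 30.2500]
BᵀPA = [-3.0000 2.8750; 51.7500 -41.6250]
K = S⁻¹·BᵀPA = [0.1932 -0.0503; 1.7251 -1.3798]
A−BK = [-0.4532 0.2153; -1.9523 0.6786]
AᵀP(A−BK) = [3.5549 -2.6226; -2.6226 2.0240]
P' = Q + AᵀP(A−BK) = [6.8049 -3.1226; -3.1226 2.2740]
tr(P') = 9.0789


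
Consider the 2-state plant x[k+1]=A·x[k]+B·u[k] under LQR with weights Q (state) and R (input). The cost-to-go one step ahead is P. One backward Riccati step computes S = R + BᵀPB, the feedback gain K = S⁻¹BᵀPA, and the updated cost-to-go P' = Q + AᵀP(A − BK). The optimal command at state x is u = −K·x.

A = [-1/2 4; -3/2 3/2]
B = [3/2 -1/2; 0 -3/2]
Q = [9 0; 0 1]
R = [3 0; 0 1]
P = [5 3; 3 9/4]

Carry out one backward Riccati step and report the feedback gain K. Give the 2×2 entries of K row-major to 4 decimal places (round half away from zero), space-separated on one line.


-0.1808 1.0904 0.7546 -2.0202

BᵀP = [7.5000 4.5000; -7.0000 -4.8750]
S = R + BᵀPB = [3 0; 0 1] + [11.2500 -10.5000; -10.5000 10.8125] = [14.2500 -10.5000; -10.5000 11.8125]
BᵀPA = [-10.5000 36.7500; 10.8125 -35.3125]
K = S⁻¹·BᵀPA = [-0.1808 1.0904; 0.7546 -2.0202]
A−BK = [0.1485 1.3543; -0.3680 -1.5303]
AᵀP(A−BK) = [0.7546 -2.0202; -2.0202 9.6529]
P' = Q + AᵀP(A−BK) = [9.7546 -2.0202; -2.0202 10.6529]
tr(P') = 20.4076


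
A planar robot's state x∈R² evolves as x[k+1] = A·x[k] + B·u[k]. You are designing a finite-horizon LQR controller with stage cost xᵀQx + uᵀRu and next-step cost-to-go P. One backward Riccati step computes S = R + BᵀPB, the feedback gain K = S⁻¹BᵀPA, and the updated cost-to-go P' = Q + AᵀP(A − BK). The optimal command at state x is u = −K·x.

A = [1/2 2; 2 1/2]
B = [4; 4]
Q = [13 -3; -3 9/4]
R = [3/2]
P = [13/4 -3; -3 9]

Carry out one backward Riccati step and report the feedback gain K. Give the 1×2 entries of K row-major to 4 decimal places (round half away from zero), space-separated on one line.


BᵀP = [1.0000 24.0000]
S = R + BᵀPB = [3/2] + [100.0000] = [101.5000]
BᵀPA = [48.5000 14.0000]
K = S⁻¹·BᵀPA = [0.4778 0.1379]
A−BK = [-1.4113 1.4483; 0.0887 -0.0517]
AᵀP(A−BK) = [7.6376 -7.1897; -7.1897 7.3190]
P' = Q + AᵀP(A−BK) = [20.6376 -10.1897; -10.1897 9.5690]
tr(P') = 30.2066

0.4778 0.1379


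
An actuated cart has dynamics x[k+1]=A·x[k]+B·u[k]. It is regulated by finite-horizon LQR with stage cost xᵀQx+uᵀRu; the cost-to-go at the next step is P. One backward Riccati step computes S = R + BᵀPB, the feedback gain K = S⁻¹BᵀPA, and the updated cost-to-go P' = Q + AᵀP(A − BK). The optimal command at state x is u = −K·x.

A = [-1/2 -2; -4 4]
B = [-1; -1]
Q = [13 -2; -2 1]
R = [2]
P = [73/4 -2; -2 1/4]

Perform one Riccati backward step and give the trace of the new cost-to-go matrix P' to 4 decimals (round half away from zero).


BᵀP = [-16.2500 1.7500]
S = R + BᵀPB = [2] + [14.5000] = [16.5000]
BᵀPA = [1.1250 39.5000]
K = S⁻¹·BᵀPA = [0.0682 2.3939]
A−BK = [-0.4318 0.3939; -3.9318 6.3939]
AᵀP(A−BK) = [0.4858 -0.4432; -0.4432 14.4394]
P' = Q + AᵀP(A−BK) = [13.4858 -2.4432; -2.4432 15.4394]
tr(P') = 28.9252

28.9252


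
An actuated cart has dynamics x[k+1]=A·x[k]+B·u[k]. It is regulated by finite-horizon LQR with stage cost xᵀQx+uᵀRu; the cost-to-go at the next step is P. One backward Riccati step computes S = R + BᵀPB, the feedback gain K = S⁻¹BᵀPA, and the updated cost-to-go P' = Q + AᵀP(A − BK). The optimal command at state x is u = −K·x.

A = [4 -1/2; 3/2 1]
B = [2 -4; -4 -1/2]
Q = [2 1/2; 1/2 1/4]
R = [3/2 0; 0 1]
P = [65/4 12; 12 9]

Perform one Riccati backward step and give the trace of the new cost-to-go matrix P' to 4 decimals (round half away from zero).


BᵀP = [-15.5000 -12.0000; -71.0000 -52.5000]
S = R + BᵀPB = [3/2 0; 0 1] + [17.0000 68.0000; 68.0000 310.2500] = [18.5000 68.0000; 68.0000 311.2500]
BᵀPA = [-80.0000 -4.2500; -362.7500 -17.0000]
K = S⁻¹·BᵀPA = [-0.2054 -0.1471; -1.1206 -0.0225]
A−BK = [-0.0714 -0.2958; 0.1179 0.4004]
AᵀP(A−BK) = [1.3249 0.0770; 0.0770 0.0552]
P' = Q + AᵀP(A−BK) = [3.3249 0.5770; 0.5770 0.3052]
tr(P') = 3.6301

3.6301


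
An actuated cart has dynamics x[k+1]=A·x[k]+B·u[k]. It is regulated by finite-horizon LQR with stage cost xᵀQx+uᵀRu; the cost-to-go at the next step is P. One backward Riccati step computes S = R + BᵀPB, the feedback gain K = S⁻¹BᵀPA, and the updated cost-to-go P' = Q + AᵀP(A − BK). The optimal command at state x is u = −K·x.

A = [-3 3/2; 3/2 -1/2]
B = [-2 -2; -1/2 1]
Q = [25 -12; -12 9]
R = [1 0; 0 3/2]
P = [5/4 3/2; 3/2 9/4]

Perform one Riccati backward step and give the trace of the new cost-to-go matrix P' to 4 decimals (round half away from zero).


BᵀP = [-3.2500 -4.1250; -1.0000 -0.7500]
S = R + BᵀPB = [1 0; 0 3/2] + [8.5625 2.3750; 2.3750 1.2500] = [9.5625 2.3750; 2.3750 2.7500]
BᵀPA = [3.5625 -2.8125; 1.8750 -1.1250]
K = S⁻¹·BᵀPA = [0.2587 -0.2451; 0.4584 -0.1974]
A−BK = [-1.5658 0.6150; 1.1710 -0.4251]
AᵀP(A−BK) = [1.0314 -0.4442; -0.4442 0.2136]
P' = Q + AᵀP(A−BK) = [26.0314 -12.4442; -12.4442 9.2136]
tr(P') = 35.2450

35.2450


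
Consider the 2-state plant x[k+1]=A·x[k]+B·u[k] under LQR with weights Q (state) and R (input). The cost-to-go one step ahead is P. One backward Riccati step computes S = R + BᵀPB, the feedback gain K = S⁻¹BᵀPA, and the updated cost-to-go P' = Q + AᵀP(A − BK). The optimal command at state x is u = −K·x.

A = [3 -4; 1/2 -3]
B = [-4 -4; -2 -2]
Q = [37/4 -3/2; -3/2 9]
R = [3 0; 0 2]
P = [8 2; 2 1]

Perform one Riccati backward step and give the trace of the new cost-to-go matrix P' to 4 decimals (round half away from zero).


BᵀP = [-36.0000 -10.0000; -36.0000 -10.0000]
S = R + BᵀPB = [3 0; 0 2] + [164.0000 164.0000; 164.0000 164.0000] = [167.0000 164.0000; 164.0000 166.0000]
BᵀPA = [-113.0000 174.0000; -113.0000 174.0000]
K = S⁻¹·BᵀPA = [-0.2736 0.4213; -0.4104 0.6320]
A−BK = [0.2639 0.2131; -0.8680 -0.8935]
AᵀP(A−BK) = [0.9558 -0.4806; -0.4806 1.7312]
P' = Q + AᵀP(A−BK) = [10.2058 -1.9806; -1.9806 10.7312]
tr(P') = 20.9370

20.9370


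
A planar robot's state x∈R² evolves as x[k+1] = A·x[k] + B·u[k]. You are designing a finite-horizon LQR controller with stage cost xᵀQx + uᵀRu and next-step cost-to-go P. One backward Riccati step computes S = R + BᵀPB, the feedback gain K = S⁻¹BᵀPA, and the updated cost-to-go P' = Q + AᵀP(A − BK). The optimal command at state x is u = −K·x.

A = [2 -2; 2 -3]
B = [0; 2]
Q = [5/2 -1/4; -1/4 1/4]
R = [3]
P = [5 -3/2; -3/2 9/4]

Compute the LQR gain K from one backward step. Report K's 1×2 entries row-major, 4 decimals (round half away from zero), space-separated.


0.2500 -0.6250

BᵀP = [-3.0000 4.5000]
S = R + BᵀPB = [3] + [9.0000] = [12.0000]
BᵀPA = [3.0000 -7.5000]
K = S⁻¹·BᵀPA = [0.2500 -0.6250]
A−BK = [2.0000 -2.0000; 1.5000 -1.7500]
AᵀP(A−BK) = [16.2500 -16.6250; -16.6250 17.5625]
P' = Q + AᵀP(A−BK) = [18.7500 -16.8750; -16.8750 17.8125]
tr(P') = 36.5625


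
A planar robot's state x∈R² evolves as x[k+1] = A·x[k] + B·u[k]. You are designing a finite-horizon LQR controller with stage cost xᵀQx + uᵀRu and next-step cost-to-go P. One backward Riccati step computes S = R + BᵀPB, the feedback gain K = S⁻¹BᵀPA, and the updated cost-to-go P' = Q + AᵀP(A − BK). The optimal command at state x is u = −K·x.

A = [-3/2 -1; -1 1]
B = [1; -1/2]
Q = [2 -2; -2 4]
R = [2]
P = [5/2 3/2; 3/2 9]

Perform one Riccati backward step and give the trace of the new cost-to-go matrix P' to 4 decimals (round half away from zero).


29.3006

BᵀP = [1.7500 -3.0000]
S = R + BᵀPB = [2] + [3.2500] = [5.2500]
BᵀPA = [0.3750 -4.7500]
K = S⁻¹·BᵀPA = [0.0714 -0.9048]
A−BK = [-1.5714 -0.0952; -0.9643 0.5476]
AᵀP(A−BK) = [19.0982 -5.6607; -5.6607 4.2024]
P' = Q + AᵀP(A−BK) = [21.0982 -7.6607; -7.6607 8.2024]
tr(P') = 29.3006


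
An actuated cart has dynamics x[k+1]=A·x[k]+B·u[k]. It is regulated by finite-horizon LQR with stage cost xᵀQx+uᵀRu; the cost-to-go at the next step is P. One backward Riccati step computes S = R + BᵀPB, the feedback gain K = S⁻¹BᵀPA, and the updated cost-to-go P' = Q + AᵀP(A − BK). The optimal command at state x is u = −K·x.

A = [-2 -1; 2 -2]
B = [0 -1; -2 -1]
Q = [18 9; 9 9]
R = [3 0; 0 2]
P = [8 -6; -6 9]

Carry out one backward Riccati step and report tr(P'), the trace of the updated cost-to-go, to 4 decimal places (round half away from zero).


44.2658

BᵀP = [12.0000 -18.0000; -2.0000 -3.0000]
S = R + BᵀPB = [3 0; 0 2] + [36.0000 6.0000; 6.0000 5.0000] = [39.0000 6.0000; 6.0000 7.0000]
BᵀPA = [-60.0000 24.0000; -2.0000 8.0000]
K = S⁻¹·BᵀPA = [-1.7215 0.5063; 1.1899 0.7089]
A−BK = [-0.8101 -0.2911; -0.2532 -0.2785]
AᵀP(A−BK) = [15.0886 -0.2025; -0.2025 2.1772]
P' = Q + AᵀP(A−BK) = [33.0886 8.7975; 8.7975 11.1772]
tr(P') = 44.2658


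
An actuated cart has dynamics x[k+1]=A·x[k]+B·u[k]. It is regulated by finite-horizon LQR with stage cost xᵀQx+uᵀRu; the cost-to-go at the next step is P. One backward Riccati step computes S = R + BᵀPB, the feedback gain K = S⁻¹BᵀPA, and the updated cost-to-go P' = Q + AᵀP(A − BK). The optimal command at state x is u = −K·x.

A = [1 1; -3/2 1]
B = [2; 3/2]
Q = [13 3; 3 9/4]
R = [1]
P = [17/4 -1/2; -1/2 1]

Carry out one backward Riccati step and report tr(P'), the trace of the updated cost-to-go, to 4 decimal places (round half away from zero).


BᵀP = [7.7500 0.5000]
S = R + BᵀPB = [1] + [16.2500] = [17.2500]
BᵀPA = [7.0000 8.2500]
K = S⁻¹·BᵀPA = [0.4058 0.4783]
A−BK = [0.1884 0.0435; -2.1087 0.2826]
AᵀP(A−BK) = [5.1594 -0.3478; -0.3478 0.3043]
P' = Q + AᵀP(A−BK) = [18.1594 2.6522; 2.6522 2.5543]
tr(P') = 20.7138

20.7138


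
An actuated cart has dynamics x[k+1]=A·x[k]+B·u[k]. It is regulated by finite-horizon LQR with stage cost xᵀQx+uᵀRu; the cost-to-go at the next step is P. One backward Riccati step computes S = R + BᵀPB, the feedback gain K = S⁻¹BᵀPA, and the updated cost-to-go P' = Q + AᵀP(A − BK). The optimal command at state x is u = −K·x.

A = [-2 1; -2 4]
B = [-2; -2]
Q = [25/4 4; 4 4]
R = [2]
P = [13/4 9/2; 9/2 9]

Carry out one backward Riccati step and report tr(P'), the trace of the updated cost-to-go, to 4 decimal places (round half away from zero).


BᵀP = [-15.5000 -27.0000]
S = R + BᵀPB = [2] + [85.0000] = [87.0000]
BᵀPA = [85.0000 -123.5000]
K = S⁻¹·BᵀPA = [0.9770 -1.4195]
A−BK = [-0.0460 -1.8391; -0.0460 1.1609]
AᵀP(A−BK) = [1.9540 -2.8391; -2.8391 7.9368]
P' = Q + AᵀP(A−BK) = [8.2040 1.1609; 1.1609 11.9368]
tr(P') = 20.1408

20.1408


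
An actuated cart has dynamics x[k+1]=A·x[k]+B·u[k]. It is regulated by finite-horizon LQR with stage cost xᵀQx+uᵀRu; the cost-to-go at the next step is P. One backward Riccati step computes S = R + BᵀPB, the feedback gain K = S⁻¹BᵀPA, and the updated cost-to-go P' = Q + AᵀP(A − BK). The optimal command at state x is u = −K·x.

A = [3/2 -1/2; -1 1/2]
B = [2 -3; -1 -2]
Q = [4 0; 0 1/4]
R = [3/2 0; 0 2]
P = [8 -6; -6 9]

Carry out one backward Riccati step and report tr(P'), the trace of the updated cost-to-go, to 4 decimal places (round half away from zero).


5.5182

BᵀP = [22.0000 -21.0000; -12.0000 0.0000]
S = R + BᵀPB = [3/2 0; 0 2] + [65.0000 -24.0000; -24.0000 36.0000] = [66.5000 -24.0000; -24.0000 38.0000]
BᵀPA = [54.0000 -21.5000; -18.0000 6.0000]
K = S⁻¹·BᵀPA = [0.8303 -0.3450; 0.0507 -0.0600]
A−BK = [-0.0085 0.0100; -0.0682 0.0351]
AᵀP(A−BK) = [1.0748 -0.4521; -0.4521 0.1934]
P' = Q + AᵀP(A−BK) = [5.0748 -0.4521; -0.4521 0.4434]
tr(P') = 5.5182


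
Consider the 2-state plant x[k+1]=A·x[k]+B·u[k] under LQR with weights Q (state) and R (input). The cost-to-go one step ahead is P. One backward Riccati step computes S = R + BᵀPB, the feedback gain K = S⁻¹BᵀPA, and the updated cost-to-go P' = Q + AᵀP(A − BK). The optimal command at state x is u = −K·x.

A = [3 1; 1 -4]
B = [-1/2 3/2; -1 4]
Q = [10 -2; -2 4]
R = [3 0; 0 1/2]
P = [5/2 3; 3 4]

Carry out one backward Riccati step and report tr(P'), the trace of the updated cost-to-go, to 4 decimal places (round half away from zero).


BᵀP = [-4.2500 -5.5000; 15.7500 20.5000]
S = R + BᵀPB = [3 0; 0 1/2] + [7.6250 -28.3750; -28.3750 105.6250] = [10.6250 -28.3750; -28.3750 106.1250]
BᵀPA = [-18.2500 17.7500; 67.7500 -66.2500]
K = S⁻¹·BᵀPA = [-0.0446 0.0120; 0.6265 -0.6211]
A−BK = [2.0380 1.9376; -1.5505 -1.5038]
AᵀP(A−BK) = [1.2425 0.7955; 0.7955 1.1421]
P' = Q + AᵀP(A−BK) = [11.2425 -1.2045; -1.2045 5.1421]
tr(P') = 16.3846

16.3846


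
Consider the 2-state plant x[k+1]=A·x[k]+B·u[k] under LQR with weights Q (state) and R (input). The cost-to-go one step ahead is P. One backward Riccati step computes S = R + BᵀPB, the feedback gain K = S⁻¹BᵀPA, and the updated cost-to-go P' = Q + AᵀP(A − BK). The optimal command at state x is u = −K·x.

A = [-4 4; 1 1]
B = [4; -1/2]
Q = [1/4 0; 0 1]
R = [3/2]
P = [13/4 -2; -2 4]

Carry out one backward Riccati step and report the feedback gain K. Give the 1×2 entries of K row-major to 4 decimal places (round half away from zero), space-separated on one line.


-1.0560 0.7360

BᵀP = [14.0000 -10.0000]
S = R + BᵀPB = [3/2] + [61.0000] = [62.5000]
BᵀPA = [-66.0000 46.0000]
K = S⁻¹·BᵀPA = [-1.0560 0.7360]
A−BK = [0.2240 1.0560; 0.4720 1.3680]
AᵀP(A−BK) = [2.3040 0.5760; 0.5760 6.1440]
P' = Q + AᵀP(A−BK) = [2.5540 0.5760; 0.5760 7.1440]
tr(P') = 9.6980


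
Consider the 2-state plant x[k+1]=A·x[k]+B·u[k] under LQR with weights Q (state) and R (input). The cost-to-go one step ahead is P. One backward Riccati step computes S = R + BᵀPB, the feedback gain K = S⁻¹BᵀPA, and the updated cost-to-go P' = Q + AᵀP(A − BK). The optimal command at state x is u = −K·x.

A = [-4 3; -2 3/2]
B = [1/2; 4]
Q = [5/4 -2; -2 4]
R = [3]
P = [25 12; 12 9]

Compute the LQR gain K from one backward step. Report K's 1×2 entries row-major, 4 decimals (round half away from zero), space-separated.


-1.6199 1.2149

BᵀP = [60.5000 42.0000]
S = R + BᵀPB = [3] + [198.2500] = [201.2500]
BᵀPA = [-326.0000 244.5000]
K = S⁻¹·BᵀPA = [-1.6199 1.2149]
A−BK = [-3.1901 2.3925; 4.4795 -3.3596]
AᵀP(A−BK) = [99.9205 -74.9404; -74.9404 56.2053]
P' = Q + AᵀP(A−BK) = [101.1705 -76.9404; -76.9404 60.2053]
tr(P') = 161.3758


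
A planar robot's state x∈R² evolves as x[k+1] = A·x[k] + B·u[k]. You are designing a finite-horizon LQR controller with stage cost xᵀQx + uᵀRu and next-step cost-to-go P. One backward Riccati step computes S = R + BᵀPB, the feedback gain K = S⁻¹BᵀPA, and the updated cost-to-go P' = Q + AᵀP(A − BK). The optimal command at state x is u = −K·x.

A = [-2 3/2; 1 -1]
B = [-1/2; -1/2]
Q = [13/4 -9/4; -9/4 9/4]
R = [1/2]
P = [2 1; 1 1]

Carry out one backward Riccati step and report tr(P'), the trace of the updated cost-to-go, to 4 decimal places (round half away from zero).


9.8214

BᵀP = [-1.5000 -1.0000]
S = R + BᵀPB = [1/2] + [1.2500] = [1.7500]
BᵀPA = [2.0000 -1.2500]
K = S⁻¹·BᵀPA = [1.1429 -0.7143]
A−BK = [-1.4286 1.1429; 1.5714 -1.3571]
AᵀP(A−BK) = [2.7143 -2.0714; -2.0714 1.6071]
P' = Q + AᵀP(A−BK) = [5.9643 -4.3214; -4.3214 3.8571]
tr(P') = 9.8214


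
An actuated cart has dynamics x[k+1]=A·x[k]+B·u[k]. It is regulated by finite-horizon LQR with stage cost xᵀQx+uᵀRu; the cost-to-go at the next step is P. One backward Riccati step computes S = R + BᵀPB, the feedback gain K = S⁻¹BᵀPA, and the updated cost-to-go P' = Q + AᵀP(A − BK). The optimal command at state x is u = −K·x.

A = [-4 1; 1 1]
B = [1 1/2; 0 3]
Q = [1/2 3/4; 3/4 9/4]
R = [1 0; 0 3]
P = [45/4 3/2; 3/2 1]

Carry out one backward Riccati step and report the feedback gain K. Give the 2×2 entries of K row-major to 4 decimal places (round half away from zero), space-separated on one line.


BᵀP = [11.2500 1.5000; 10.1250 3.7500]
S = R + BᵀPB = [1 0; 0 3] + [11.2500 10.1250; 10.1250 16.3125] = [12.2500 10.1250; 10.1250 19.3125]
BᵀPA = [-43.5000 12.7500; -36.7500 13.8750]
K = S⁻¹·BᵀPA = [-3.4909 0.7888; -0.0727 0.3049]
A−BK = [-0.4727 0.0587; 1.2182 0.0853]
AᵀP(A−BK) = [14.4727 -2.9818; -2.9818 0.9622]
P' = Q + AᵀP(A−BK) = [14.9727 -2.2318; -2.2318 3.2122]
tr(P') = 18.1850

-3.4909 0.7888 -0.0727 0.3049


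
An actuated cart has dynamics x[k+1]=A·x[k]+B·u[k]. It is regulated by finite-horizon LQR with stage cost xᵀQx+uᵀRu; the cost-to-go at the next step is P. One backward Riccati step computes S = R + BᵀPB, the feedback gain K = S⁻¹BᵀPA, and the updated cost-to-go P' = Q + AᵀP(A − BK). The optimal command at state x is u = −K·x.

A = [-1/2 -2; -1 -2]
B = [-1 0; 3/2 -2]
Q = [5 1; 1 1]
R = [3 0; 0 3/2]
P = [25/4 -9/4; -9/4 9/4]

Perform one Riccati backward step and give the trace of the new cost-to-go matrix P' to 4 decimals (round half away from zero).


15.6928

BᵀP = [-9.6250 5.6250; 4.5000 -4.5000]
S = R + BᵀPB = [3 0; 0 3/2] + [18.0625 -11.2500; -11.2500 9.0000] = [21.0625 -11.2500; -11.2500 10.5000]
BᵀPA = [-0.8125 8.0000; 2.2500 0.0000]
K = S⁻¹·BᵀPA = [0.1774 0.8880; 0.4044 0.9514]
A−BK = [-0.3226 -1.1120; -0.4574 -1.4291]
AᵀP(A−BK) = [0.7968 2.5808; 2.5808 8.8959]
P' = Q + AᵀP(A−BK) = [5.7968 3.5808; 3.5808 9.8959]
tr(P') = 15.6928


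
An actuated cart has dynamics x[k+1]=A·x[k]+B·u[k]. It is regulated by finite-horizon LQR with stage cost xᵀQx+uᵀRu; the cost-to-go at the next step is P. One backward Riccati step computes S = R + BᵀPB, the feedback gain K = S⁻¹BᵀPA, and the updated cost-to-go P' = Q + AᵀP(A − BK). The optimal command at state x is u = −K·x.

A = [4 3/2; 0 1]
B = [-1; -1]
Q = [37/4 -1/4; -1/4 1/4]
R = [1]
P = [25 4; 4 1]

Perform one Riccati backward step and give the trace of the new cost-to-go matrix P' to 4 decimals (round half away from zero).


BᵀP = [-29.0000 -5.0000]
S = R + BᵀPB = [1] + [34.0000] = [35.0000]
BᵀPA = [-116.0000 -48.5000]
K = S⁻¹·BᵀPA = [-3.3143 -1.3857]
A−BK = [0.6857 0.1143; -3.3143 -0.3857]
AᵀP(A−BK) = [15.5429 5.2571; 5.2571 2.0429]
P' = Q + AᵀP(A−BK) = [24.7929 5.0071; 5.0071 2.2929]
tr(P') = 27.0857

27.0857


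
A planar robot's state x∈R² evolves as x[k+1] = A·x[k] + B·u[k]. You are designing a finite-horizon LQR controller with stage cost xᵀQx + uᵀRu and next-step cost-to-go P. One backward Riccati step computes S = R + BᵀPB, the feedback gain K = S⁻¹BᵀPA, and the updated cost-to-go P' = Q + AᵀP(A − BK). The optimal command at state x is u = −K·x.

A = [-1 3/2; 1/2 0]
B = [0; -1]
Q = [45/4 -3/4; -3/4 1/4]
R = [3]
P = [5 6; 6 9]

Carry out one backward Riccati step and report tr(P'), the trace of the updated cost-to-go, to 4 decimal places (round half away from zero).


BᵀP = [-6.0000 -9.0000]
S = R + BᵀPB = [3] + [9.0000] = [12.0000]
BᵀPA = [1.5000 -9.0000]
K = S⁻¹·BᵀPA = [0.1250 -0.7500]
A−BK = [-1.0000 1.5000; 0.6250 -0.7500]
AᵀP(A−BK) = [1.0625 -1.8750; -1.8750 4.5000]
P' = Q + AᵀP(A−BK) = [12.3125 -2.6250; -2.6250 4.7500]
tr(P') = 17.0625

17.0625


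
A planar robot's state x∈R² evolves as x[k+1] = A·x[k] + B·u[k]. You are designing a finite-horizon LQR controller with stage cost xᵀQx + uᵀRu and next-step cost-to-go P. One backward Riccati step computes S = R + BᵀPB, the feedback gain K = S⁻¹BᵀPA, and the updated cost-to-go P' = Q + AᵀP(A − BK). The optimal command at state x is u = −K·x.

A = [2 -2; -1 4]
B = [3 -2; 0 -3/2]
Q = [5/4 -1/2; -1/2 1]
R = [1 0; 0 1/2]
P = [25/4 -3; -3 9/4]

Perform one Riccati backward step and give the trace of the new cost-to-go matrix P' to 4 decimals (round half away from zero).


BᵀP = [18.7500 -9.0000; -8.0000 2.6250]
S = R + BᵀPB = [1 0; 0 1/2] + [56.2500 -24.0000; -24.0000 12.0625] = [57.2500 -24.0000; -24.0000 12.5625]
BᵀPA = [46.5000 -73.5000; -18.6250 26.5000]
K = S⁻¹·BᵀPA = [0.9578 -2.0065; 0.3472 -1.7239]
A−BK = [-0.1789 0.5717; -0.4792 1.4141]
AᵀP(A−BK) = [1.1799 -2.8041; -2.8041 7.2035]
P' = Q + AᵀP(A−BK) = [2.4299 -3.3041; -3.3041 8.2035]
tr(P') = 10.6334

10.6334


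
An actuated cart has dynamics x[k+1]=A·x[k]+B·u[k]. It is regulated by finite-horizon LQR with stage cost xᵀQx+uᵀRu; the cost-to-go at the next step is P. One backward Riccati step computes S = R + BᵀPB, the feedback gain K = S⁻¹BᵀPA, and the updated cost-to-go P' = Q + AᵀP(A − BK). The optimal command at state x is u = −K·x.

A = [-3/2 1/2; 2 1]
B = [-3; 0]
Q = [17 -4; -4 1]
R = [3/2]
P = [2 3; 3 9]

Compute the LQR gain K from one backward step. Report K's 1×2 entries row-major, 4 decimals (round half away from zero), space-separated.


BᵀP = [-6.0000 -9.0000]
S = R + BᵀPB = [3/2] + [18.0000] = [19.5000]
BᵀPA = [-9.0000 -12.0000]
K = S⁻¹·BᵀPA = [-0.4615 -0.6154]
A−BK = [-2.8846 -1.3462; 2.0000 1.0000]
AᵀP(A−BK) = [18.3462 9.4615; 9.4615 5.1154]
P' = Q + AᵀP(A−BK) = [35.3462 5.4615; 5.4615 6.1154]
tr(P') = 41.4615

-0.4615 -0.6154


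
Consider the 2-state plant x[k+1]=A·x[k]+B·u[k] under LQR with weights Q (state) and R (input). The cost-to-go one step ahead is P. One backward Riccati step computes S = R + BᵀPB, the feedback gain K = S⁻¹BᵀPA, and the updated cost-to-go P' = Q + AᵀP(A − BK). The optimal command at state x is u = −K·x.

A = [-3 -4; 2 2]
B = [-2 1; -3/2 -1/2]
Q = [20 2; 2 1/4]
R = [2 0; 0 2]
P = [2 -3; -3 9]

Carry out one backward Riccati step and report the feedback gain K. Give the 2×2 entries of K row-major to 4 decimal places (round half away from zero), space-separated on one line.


BᵀP = [0.5000 -7.5000; 3.5000 -7.5000]
S = R + BᵀPB = [2 0; 0 2] + [10.2500 4.2500; 4.2500 7.2500] = [12.2500 4.2500; 4.2500 9.2500]
BᵀPA = [-16.5000 -17.0000; -25.5000 -29.0000]
K = S⁻¹·BᵀPA = [-0.4646 -0.3570; -2.5433 -2.9711]
A−BK = [-1.3858 -1.7428; 0.0315 -0.0210]
AᵀP(A−BK) = [17.4803 20.3465; 20.3465 23.7690]
P' = Q + AᵀP(A−BK) = [37.4803 22.3465; 22.3465 24.0190]
tr(P') = 61.4993

-0.4646 -0.3570 -2.5433 -2.9711


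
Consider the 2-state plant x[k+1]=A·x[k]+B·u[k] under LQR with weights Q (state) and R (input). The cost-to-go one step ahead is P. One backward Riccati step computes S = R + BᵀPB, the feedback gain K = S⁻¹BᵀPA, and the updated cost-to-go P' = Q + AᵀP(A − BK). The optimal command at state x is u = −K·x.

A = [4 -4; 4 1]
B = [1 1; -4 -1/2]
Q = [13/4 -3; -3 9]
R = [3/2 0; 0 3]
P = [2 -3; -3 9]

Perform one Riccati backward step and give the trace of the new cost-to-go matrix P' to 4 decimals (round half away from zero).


BᵀP = [14.0000 -39.0000; 3.5000 -7.5000]
S = R + BᵀPB = [3/2 0; 0 3] + [170.0000 33.5000; 33.5000 7.2500] = [171.5000 33.5000; 33.5000 10.2500]
BᵀPA = [-100.0000 -95.0000; -16.0000 -21.5000]
K = S⁻¹·BᵀPA = [-0.7693 -0.3988; 0.9534 -0.7941]
A−BK = [3.8159 -2.8071; 1.3994 -0.9923]
AᵀP(A−BK) = [18.3221 -12.5876; -12.5876 10.0389]
P' = Q + AᵀP(A−BK) = [21.5721 -15.5876; -15.5876 19.0389]
tr(P') = 40.6111

40.6111


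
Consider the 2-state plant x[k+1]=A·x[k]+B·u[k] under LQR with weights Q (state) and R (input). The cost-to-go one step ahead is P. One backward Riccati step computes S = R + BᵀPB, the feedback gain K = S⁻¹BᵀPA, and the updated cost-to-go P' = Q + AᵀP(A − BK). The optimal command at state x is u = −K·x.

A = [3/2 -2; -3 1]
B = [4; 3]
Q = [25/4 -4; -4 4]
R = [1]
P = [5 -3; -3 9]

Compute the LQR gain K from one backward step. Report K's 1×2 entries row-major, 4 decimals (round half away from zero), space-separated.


-0.3167 -0.0778

BᵀP = [11.0000 15.0000]
S = R + BᵀPB = [1] + [89.0000] = [90.0000]
BᵀPA = [-28.5000 -7.0000]
K = S⁻¹·BᵀPA = [-0.3167 -0.0778]
A−BK = [2.7667 -1.6889; -2.0500 1.2333]
AᵀP(A−BK) = [110.2250 -66.7167; -66.7167 40.4556]
P' = Q + AᵀP(A−BK) = [116.4750 -70.7167; -70.7167 44.4556]
tr(P') = 160.9306


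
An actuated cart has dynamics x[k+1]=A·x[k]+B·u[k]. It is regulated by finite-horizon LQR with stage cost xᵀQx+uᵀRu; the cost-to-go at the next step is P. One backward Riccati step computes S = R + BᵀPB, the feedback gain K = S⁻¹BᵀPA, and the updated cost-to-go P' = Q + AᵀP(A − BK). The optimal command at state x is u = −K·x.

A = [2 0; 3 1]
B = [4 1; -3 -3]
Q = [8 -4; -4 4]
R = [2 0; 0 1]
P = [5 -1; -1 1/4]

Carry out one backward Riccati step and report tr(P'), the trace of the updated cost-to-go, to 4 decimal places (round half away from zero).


12.9484

BᵀP = [23.0000 -4.7500; 8.0000 -1.7500]
S = R + BᵀPB = [2 0; 0 1] + [106.2500 37.2500; 37.2500 13.2500] = [108.2500 37.2500; 37.2500 14.2500]
BᵀPA = [31.7500 -4.7500; 10.7500 -1.7500]
K = S⁻¹·BᵀPA = [0.3355 -0.0161; -0.1226 -0.0806]
A−BK = [0.7806 0.1452; 3.6387 0.7097]
AᵀP(A−BK) = [0.9161 0.1290; 0.1290 0.0323]
P' = Q + AᵀP(A−BK) = [8.9161 -3.8710; -3.8710 4.0323]
tr(P') = 12.9484


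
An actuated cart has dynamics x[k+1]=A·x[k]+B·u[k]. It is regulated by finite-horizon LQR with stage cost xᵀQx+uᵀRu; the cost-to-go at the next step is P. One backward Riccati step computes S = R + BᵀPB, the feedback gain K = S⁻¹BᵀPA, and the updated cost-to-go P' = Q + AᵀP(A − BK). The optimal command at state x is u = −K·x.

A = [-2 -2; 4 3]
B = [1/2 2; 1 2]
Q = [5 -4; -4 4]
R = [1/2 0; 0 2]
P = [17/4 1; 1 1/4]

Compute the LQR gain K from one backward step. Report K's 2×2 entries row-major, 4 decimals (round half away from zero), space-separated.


BᵀP = [3.1250 0.7500; 10.5000 2.5000]
S = R + BᵀPB = [1/2 0; 0 2] + [2.3125 7.7500; 7.7500 26.0000] = [2.8125 7.7500; 7.7500 28.0000]
BᵀPA = [-3.2500 -4.0000; -11.0000 -13.5000]
K = S⁻¹·BᵀPA = [-0.3077 -0.3946; -0.3077 -0.3729]
A−BK = [-1.2308 -1.0569; 4.9231 4.1405]
AᵀP(A−BK) = [0.6154 0.6154; 0.6154 0.6371]
P' = Q + AᵀP(A−BK) = [5.6154 -3.3846; -3.3846 4.6371]
tr(P') = 10.2525

-0.3077 -0.3946 -0.3077 -0.3729


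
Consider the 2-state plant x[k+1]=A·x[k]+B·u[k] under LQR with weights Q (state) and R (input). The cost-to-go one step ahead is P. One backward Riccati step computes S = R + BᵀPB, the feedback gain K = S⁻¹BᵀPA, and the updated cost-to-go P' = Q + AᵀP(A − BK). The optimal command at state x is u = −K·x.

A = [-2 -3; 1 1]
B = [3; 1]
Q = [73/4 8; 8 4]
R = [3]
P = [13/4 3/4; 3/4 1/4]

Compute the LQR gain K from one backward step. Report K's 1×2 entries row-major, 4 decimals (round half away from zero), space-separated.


-0.5000 -0.7838

BᵀP = [10.5000 2.5000]
S = R + BᵀPB = [3] + [34.0000] = [37.0000]
BᵀPA = [-18.5000 -29.0000]
K = S⁻¹·BᵀPA = [-0.5000 -0.7838]
A−BK = [-0.5000 -0.6486; 1.5000 1.7838]
AᵀP(A−BK) = [1.0000 1.5000; 1.5000 2.2703]
P' = Q + AᵀP(A−BK) = [19.2500 9.5000; 9.5000 6.2703]
tr(P') = 25.5203


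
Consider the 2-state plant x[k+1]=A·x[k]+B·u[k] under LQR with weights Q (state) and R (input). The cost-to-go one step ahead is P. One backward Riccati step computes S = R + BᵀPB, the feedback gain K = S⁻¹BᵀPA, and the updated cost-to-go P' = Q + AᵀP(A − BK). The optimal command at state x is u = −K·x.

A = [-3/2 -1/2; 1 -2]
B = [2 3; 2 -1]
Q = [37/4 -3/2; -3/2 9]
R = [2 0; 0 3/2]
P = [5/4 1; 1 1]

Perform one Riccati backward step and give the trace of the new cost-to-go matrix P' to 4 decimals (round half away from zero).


19.2390

BᵀP = [4.5000 4.0000; 2.7500 2.0000]
S = R + BᵀPB = [2 0; 0 3/2] + [17.0000 9.5000; 9.5000 6.2500] = [19.0000 9.5000; 9.5000 7.7500]
BᵀPA = [-2.7500 -10.2500; -2.1250 -5.3750]
K = S⁻¹·BᵀPA = [-0.0197 -0.4978; -0.2500 -0.0833]
A−BK = [-0.7105 0.7456; 0.7895 -1.0877]
AᵀP(A−BK) = [0.2270 -0.1086; -0.1086 0.7621]
P' = Q + AᵀP(A−BK) = [9.4770 -1.6086; -1.6086 9.7621]
tr(P') = 19.2390


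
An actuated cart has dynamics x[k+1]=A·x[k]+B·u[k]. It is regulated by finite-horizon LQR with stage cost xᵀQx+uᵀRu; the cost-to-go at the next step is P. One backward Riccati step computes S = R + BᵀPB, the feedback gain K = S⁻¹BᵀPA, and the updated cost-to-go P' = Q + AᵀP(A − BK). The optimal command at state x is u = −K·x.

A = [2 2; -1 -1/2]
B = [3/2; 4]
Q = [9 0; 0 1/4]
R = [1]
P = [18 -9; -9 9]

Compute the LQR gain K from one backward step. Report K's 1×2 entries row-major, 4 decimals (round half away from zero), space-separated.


BᵀP = [-9.0000 22.5000]
S = R + BᵀPB = [1] + [76.5000] = [77.5000]
BᵀPA = [-40.5000 -29.2500]
K = S⁻¹·BᵀPA = [-0.5226 -0.3774]
A−BK = [2.7839 2.5661; 1.0903 1.0097]
AᵀP(A−BK) = [95.8355 88.2145; 88.2145 81.2105]
P' = Q + AᵀP(A−BK) = [104.8355 88.2145; 88.2145 81.4605]
tr(P') = 186.2960

-0.5226 -0.3774


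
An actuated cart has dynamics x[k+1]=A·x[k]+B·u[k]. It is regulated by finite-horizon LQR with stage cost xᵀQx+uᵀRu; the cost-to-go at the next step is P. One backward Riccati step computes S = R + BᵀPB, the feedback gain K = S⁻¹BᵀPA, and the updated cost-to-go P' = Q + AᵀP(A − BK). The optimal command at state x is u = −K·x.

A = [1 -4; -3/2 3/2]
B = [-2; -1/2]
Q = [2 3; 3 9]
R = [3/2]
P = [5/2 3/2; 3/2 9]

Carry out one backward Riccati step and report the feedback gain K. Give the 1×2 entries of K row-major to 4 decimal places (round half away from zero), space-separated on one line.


0.3284 0.7015

BᵀP = [-5.7500 -7.5000]
S = R + BᵀPB = [3/2] + [15.2500] = [16.7500]
BᵀPA = [5.5000 11.7500]
K = S⁻¹·BᵀPA = [0.3284 0.7015]
A−BK = [1.6567 -2.5970; -1.3358 1.8507]
AᵀP(A−BK) = [16.4440 -22.8582; -22.8582 34.0075]
P' = Q + AᵀP(A−BK) = [18.4440 -19.8582; -19.8582 43.0075]
tr(P') = 61.4515


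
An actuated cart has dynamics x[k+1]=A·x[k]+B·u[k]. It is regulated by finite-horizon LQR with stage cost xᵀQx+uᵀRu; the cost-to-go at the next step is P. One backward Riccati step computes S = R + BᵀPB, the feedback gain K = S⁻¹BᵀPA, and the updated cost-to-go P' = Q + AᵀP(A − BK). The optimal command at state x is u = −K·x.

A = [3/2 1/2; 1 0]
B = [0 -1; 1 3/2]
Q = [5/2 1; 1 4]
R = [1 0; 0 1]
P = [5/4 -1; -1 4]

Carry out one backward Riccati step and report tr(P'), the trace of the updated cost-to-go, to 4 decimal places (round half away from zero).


9.1348

BᵀP = [-1.0000 4.0000; -2.7500 7.0000]
S = R + BᵀPB = [1 0; 0 1] + [4.0000 7.0000; 7.0000 13.2500] = [5.0000 7.0000; 7.0000 14.2500]
BᵀPA = [2.5000 -0.5000; 2.8750 -1.3750]
K = S⁻¹·BᵀPA = [0.6966 0.1124; -0.1404 -0.1517]
A−BK = [1.3596 0.3483; 0.5140 0.1152]
AᵀP(A−BK) = [2.4747 0.5927; 0.5927 0.1601]
P' = Q + AᵀP(A−BK) = [4.9747 1.5927; 1.5927 4.1601]
tr(P') = 9.1348


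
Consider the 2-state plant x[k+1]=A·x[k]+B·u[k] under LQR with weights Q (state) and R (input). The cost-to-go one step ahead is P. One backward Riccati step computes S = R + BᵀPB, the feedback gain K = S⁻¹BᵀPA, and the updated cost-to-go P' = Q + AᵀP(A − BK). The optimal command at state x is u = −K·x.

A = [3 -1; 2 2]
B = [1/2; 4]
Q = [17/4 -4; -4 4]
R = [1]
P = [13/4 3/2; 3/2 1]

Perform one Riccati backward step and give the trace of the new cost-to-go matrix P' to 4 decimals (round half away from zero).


16.5860

BᵀP = [7.6250 4.7500]
S = R + BᵀPB = [1] + [22.8125] = [23.8125]
BᵀPA = [32.3750 1.8750]
K = S⁻¹·BᵀPA = [1.3596 0.0787]
A−BK = [2.3202 -1.0394; -3.4383 1.6850]
AᵀP(A−BK) = [7.2336 -2.2992; -2.2992 1.1024]
P' = Q + AᵀP(A−BK) = [11.4836 -6.2992; -6.2992 5.1024]
tr(P') = 16.5860


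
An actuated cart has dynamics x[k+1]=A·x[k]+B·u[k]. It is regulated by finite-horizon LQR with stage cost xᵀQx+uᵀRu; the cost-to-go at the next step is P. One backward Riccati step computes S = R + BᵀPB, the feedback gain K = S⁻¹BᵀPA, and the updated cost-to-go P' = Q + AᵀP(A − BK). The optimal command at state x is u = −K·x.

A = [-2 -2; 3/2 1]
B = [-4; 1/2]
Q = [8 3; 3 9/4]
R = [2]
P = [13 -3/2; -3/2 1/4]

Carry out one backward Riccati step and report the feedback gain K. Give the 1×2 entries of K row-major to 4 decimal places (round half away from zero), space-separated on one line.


BᵀP = [-52.7500 6.1250]
S = R + BᵀPB = [2] + [214.0625] = [216.0625]
BᵀPA = [114.6875 111.6250]
K = S⁻¹·BᵀPA = [0.5308 0.5166]
A−BK = [0.1232 0.0665; 1.2346 0.7417]
AᵀP(A−BK) = [0.6856 0.6237; 0.6237 0.5809]
P' = Q + AᵀP(A−BK) = [8.6856 3.6237; 3.6237 2.8309]
tr(P') = 11.5164

0.5308 0.5166


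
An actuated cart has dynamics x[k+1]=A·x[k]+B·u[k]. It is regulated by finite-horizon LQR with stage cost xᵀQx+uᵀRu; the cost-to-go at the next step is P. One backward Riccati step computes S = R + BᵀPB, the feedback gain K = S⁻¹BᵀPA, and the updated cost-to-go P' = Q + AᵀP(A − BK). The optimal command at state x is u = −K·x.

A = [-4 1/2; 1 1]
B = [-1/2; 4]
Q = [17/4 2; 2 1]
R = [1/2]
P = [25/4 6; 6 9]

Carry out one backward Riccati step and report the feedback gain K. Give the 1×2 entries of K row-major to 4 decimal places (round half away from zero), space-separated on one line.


BᵀP = [20.8750 33.0000]
S = R + BᵀPB = [1/2] + [121.5625] = [122.0625]
BᵀPA = [-50.5000 43.4375]
K = S⁻¹·BᵀPA = [-0.4137 0.3559]
A−BK = [-4.2069 0.6779; 2.6549 -0.4235]
AᵀP(A−BK) = [40.1070 -6.5289; -6.5289 1.1047]
P' = Q + AᵀP(A−BK) = [44.3570 -4.5289; -4.5289 2.1047]
tr(P') = 46.4617

-0.4137 0.3559
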